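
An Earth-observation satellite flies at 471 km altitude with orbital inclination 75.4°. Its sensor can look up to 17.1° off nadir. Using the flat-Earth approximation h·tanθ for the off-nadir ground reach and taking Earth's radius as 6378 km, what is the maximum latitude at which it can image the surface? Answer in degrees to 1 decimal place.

For a prograde orbit the ground track reaches latitude ±i = ±75.4°.
Sensor half-swath on the ground ≈ 471·tan(17.1°) = 145 km = 1.30° of latitude.
Maximum observable latitude ≈ 75.4 + 1.30 = 76.7°.

76.7°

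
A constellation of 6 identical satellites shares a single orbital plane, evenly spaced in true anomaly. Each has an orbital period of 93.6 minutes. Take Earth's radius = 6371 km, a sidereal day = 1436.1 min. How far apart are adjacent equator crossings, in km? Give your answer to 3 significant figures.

435 km

T = 93.6 min = 5616.0 s.
Single-satellite node shift = (5616.0/86166) × 360° = 23.46°.
With 6 satellites evenly phased, successive equator crossings are 23.46/6 = 3.911° apart.
That is 3.911 × 111.2 = 435 km at the equator.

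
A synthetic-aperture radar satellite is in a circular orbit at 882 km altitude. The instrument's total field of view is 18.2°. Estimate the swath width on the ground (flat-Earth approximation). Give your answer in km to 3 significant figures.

283 km

Half-angle = 18.2°/2 = 9.1°.
Swath width ≈ 2h·tan(θ/2) = 2 × 882 × tan(9.1°) = 282.5 km.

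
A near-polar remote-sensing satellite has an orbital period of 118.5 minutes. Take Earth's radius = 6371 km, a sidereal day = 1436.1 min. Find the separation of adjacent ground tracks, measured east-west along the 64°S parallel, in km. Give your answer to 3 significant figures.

1450 km

T = 118.5 min = 7110.0 s.
Node shift per orbit = (7110.0/86166) × 360° = 29.71°.
Equatorial spacing = 29.71 × 111.2 km/° = 3303 km.
At 64° latitude, spacing = 3303 × cos(64°) = 1448 km.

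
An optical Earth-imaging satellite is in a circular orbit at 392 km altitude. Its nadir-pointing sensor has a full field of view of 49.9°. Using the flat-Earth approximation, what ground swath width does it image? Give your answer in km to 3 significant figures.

Half-angle = 49.9°/2 = 24.95°.
Swath width ≈ 2h·tan(θ/2) = 2 × 392 × tan(24.95°) = 364.8 km.

365 km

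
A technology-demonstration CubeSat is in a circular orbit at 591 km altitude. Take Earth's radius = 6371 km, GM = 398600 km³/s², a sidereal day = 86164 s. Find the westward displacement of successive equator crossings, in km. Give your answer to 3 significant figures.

2690 km

Semi-major axis a = 6371 + 591 = 6962 km. Period T = 2π√(a³/μ) = 2π√(6962³/398600) = 5781.1 s = 96.35 min.
During one orbit Earth rotates (5781.1 / 86164) × 360° = 24.15°.
At the equator that is 24.15° × (2π·6371/360) km/° = 24.15 × 111.2 = 2686 km.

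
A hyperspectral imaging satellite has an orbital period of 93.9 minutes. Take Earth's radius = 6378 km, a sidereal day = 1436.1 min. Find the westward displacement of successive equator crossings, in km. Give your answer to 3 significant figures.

2620 km

T = 93.9 min = 5634.0 s.
During one orbit Earth rotates (5634.0 / 86166) × 360° = 23.54°.
At the equator that is 23.54° × (2π·6378/360) km/° = 23.54 × 111.3 = 2620 km.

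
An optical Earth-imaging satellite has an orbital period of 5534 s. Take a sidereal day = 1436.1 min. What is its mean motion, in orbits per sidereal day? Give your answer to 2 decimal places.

15.57

Orbits per sidereal day = 86166 / 5534.0 = 15.570.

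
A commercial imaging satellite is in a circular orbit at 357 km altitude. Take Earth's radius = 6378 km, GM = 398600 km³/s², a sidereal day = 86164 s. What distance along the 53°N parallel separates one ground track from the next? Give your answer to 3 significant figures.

1540 km

Semi-major axis a = 6378 + 357 = 6735 km. Period T = 2π√(a³/μ) = 2π√(6735³/398600) = 5500.7 s = 91.68 min.
Node shift per orbit = (5500.7/86164) × 360° = 22.98°.
Equatorial spacing = 22.98 × 111.3 km/° = 2558 km.
At 53° latitude, spacing = 2558 × cos(53°) = 1540 km.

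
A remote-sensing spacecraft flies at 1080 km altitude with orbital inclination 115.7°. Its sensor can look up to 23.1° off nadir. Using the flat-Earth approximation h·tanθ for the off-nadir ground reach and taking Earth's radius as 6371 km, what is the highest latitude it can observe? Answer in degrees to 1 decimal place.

68.4°

Retrograde orbit: the ground track reaches ±(180° − i) = ±(180 − 115.7) = ±64.3°.
Sensor half-swath on the ground ≈ 1080·tan(23.1°) = 461 km = 4.14° of latitude.
Maximum observable latitude ≈ 64.3 + 4.14 = 68.4°.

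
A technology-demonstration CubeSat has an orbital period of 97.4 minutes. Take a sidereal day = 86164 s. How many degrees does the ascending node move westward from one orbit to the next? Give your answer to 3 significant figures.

24.4°

T = 97.4 min = 5844.0 s.
During one orbit Earth rotates (5844.0 / 86164) × 360° = 24.42°.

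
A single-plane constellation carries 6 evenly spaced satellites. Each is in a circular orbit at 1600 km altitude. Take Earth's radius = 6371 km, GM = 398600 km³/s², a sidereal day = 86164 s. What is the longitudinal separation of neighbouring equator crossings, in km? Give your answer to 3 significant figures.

Semi-major axis a = 6371 + 1600 = 7971 km. Period T = 2π√(a³/μ) = 2π√(7971³/398600) = 7082.4 s = 118.04 min.
Single-satellite node shift = (7082.4/86164) × 360° = 29.59°.
With 6 satellites evenly phased, successive equator crossings are 29.59/6 = 4.932° apart.
That is 4.932 × 111.2 = 548 km at the equator.

548 km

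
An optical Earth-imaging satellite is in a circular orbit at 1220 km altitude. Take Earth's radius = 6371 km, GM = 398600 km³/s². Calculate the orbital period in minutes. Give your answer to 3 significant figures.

110 min

Semi-major axis a = 6371 + 1220 = 7591 km. Period T = 2π√(a³/μ) = 2π√(7591³/398600) = 6582.0 s = 109.70 min.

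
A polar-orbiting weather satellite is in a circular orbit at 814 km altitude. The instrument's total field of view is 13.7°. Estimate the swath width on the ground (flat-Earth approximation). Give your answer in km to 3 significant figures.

Half-angle = 13.7°/2 = 6.85°.
Swath width ≈ 2h·tan(θ/2) = 2 × 814 × tan(6.85°) = 195.6 km.

196 km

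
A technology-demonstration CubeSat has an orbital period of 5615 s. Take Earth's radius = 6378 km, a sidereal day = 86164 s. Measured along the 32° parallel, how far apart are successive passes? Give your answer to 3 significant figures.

Node shift per orbit = (5615.0/86164) × 360° = 23.46°.
Equatorial spacing = 23.46 × 111.3 km/° = 2611 km.
At 32° latitude, spacing = 2611 × cos(32°) = 2215 km.

2210 km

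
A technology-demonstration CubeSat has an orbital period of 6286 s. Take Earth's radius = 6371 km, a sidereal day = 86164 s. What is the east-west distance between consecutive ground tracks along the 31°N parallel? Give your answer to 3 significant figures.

2500 km

Node shift per orbit = (6286.0/86164) × 360° = 26.26°.
Equatorial spacing = 26.26 × 111.2 km/° = 2920 km.
At 31° latitude, spacing = 2920 × cos(31°) = 2503 km.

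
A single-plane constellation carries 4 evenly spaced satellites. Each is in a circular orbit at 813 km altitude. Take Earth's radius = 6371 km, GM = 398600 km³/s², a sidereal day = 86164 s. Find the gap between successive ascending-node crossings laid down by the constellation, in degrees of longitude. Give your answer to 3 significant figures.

6.33°

Semi-major axis a = 6371 + 813 = 7184 km. Period T = 2π√(a³/μ) = 2π√(7184³/398600) = 6059.8 s = 101.00 min.
Single-satellite node shift = (6059.8/86164) × 360° = 25.32°.
With 4 satellites evenly phased, successive equator crossings are 25.32/4 = 6.330° apart.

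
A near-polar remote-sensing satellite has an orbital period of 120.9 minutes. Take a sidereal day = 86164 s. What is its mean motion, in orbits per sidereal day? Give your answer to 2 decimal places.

T = 120.9 min = 7254.0 s.
Orbits per sidereal day = 86164 / 7254.0 = 11.878.

11.88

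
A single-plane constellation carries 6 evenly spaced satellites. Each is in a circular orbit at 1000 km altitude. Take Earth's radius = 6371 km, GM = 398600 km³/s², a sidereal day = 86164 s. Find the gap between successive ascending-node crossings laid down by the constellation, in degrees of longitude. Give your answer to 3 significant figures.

4.39°

Semi-major axis a = 6371 + 1000 = 7371 km. Period T = 2π√(a³/μ) = 2π√(7371³/398600) = 6298.0 s = 104.97 min.
Single-satellite node shift = (6298.0/86164) × 360° = 26.31°.
With 6 satellites evenly phased, successive equator crossings are 26.31/6 = 4.386° apart.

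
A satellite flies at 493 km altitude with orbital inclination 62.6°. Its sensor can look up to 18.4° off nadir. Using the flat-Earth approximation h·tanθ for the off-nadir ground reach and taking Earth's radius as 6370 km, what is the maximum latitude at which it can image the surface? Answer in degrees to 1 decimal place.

For a prograde orbit the ground track reaches latitude ±i = ±62.6°.
Sensor half-swath on the ground ≈ 493·tan(18.4°) = 164 km = 1.48° of latitude.
Maximum observable latitude ≈ 62.6 + 1.48 = 64.1°.

64.1°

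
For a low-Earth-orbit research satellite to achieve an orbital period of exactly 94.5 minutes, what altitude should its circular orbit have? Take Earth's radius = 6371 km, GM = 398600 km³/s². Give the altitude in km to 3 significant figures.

T = 94.5 min = 5670.0 s.
From T = 2π√(a³/μ): a = (μ T²/4π²)^(1/3) = (398600 × 5670.0² / 4π²)^(1/3) = 6872 km.
Altitude h = a − R = 6872 − 6371 = 501 km.

501 km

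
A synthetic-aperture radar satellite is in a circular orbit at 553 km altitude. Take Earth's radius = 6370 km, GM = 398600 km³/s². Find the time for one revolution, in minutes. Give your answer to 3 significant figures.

95.5 min

Semi-major axis a = 6370 + 553 = 6923 km. Period T = 2π√(a³/μ) = 2π√(6923³/398600) = 5732.6 s = 95.54 min.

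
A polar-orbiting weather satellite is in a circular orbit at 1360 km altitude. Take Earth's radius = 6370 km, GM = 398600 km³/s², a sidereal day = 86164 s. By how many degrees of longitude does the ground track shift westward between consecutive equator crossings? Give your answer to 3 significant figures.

28.3°

Semi-major axis a = 6370 + 1360 = 7730 km. Period T = 2π√(a³/μ) = 2π√(7730³/398600) = 6763.6 s = 112.73 min.
During one orbit Earth rotates (6763.6 / 86164) × 360° = 28.26°.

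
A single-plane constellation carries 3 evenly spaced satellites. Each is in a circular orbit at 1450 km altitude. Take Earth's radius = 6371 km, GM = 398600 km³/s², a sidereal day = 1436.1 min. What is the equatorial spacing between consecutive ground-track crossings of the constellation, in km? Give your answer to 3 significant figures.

Semi-major axis a = 6371 + 1450 = 7821 km. Period T = 2π√(a³/μ) = 2π√(7821³/398600) = 6883.4 s = 114.72 min.
Single-satellite node shift = (6883.4/86166) × 360° = 28.76°.
With 3 satellites evenly phased, successive equator crossings are 28.76/3 = 9.586° apart.
That is 9.586 × 111.2 = 1066 km at the equator.

1070 km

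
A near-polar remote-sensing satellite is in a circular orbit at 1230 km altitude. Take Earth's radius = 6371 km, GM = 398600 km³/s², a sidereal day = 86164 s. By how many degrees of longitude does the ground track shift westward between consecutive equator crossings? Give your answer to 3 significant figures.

27.6°

Semi-major axis a = 6371 + 1230 = 7601 km. Period T = 2π√(a³/μ) = 2π√(7601³/398600) = 6595.0 s = 109.92 min.
During one orbit Earth rotates (6595.0 / 86164) × 360° = 27.55°.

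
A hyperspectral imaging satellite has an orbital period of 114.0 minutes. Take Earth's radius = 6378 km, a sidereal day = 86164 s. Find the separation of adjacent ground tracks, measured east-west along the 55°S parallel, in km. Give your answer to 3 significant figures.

T = 114.0 min = 6840.0 s.
Node shift per orbit = (6840.0/86164) × 360° = 28.58°.
Equatorial spacing = 28.58 × 111.3 km/° = 3181 km.
At 55° latitude, spacing = 3181 × cos(55°) = 1825 km.

1820 km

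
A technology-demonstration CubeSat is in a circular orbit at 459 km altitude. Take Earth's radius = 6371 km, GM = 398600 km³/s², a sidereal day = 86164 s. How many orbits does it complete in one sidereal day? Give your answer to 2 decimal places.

Semi-major axis a = 6371 + 459 = 6830 km. Period T = 2π√(a³/μ) = 2π√(6830³/398600) = 5617.5 s = 93.62 min.
Orbits per sidereal day = 86164 / 5617.5 = 15.339.

15.34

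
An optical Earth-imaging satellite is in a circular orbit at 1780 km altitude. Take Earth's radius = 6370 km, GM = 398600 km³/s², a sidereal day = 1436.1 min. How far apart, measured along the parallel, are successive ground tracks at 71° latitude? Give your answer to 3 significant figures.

1110 km

Semi-major axis a = 6370 + 1780 = 8150 km. Period T = 2π√(a³/μ) = 2π√(8150³/398600) = 7322.3 s = 122.04 min.
Node shift per orbit = (7322.3/86166) × 360° = 30.59°.
Equatorial spacing = 30.59 × 111.2 km/° = 3401 km.
At 71° latitude, spacing = 3401 × cos(71°) = 1107 km.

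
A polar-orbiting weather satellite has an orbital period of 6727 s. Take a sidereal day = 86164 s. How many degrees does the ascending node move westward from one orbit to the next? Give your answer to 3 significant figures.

During one orbit Earth rotates (6727.0 / 86164) × 360° = 28.11°.

28.1°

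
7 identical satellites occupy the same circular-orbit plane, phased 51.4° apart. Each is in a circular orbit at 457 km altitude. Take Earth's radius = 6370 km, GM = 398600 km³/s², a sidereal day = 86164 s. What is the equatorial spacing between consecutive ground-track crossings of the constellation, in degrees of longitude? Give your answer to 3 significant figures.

Semi-major axis a = 6370 + 457 = 6827 km. Period T = 2π√(a³/μ) = 2π√(6827³/398600) = 5613.8 s = 93.56 min.
Single-satellite node shift = (5613.8/86164) × 360° = 23.45°.
With 7 satellites evenly phased, successive equator crossings are 23.45/7 = 3.351° apart.

3.35°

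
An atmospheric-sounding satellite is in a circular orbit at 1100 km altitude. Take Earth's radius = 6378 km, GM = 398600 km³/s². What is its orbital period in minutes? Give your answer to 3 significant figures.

Semi-major axis a = 6378 + 1100 = 7478 km. Period T = 2π√(a³/μ) = 2π√(7478³/398600) = 6435.6 s = 107.26 min.

107 min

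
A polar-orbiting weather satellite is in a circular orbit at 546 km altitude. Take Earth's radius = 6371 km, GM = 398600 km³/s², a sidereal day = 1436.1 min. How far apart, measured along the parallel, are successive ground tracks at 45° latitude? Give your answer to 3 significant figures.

1880 km

Semi-major axis a = 6371 + 546 = 6917 km. Period T = 2π√(a³/μ) = 2π√(6917³/398600) = 5725.2 s = 95.42 min.
Node shift per orbit = (5725.2/86166) × 360° = 23.92°.
Equatorial spacing = 23.92 × 111.2 km/° = 2660 km.
At 45° latitude, spacing = 2660 × cos(45°) = 1881 km.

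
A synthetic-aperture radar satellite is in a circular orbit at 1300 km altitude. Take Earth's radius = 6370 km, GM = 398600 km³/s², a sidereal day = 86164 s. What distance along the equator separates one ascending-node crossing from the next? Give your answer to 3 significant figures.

3110 km

Semi-major axis a = 6370 + 1300 = 7670 km. Period T = 2π√(a³/μ) = 2π√(7670³/398600) = 6685.0 s = 111.42 min.
During one orbit Earth rotates (6685.0 / 86164) × 360° = 27.93°.
At the equator that is 27.93° × (2π·6370/360) km/° = 27.93 × 111.2 = 3105 km.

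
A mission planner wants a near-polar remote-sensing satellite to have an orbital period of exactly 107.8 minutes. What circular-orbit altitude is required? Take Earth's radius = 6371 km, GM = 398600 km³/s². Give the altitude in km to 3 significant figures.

1130 km

T = 107.8 min = 6468.0 s.
From T = 2π√(a³/μ): a = (μ T²/4π²)^(1/3) = (398600 × 6468.0² / 4π²)^(1/3) = 7503 km.
Altitude h = a − R = 7503 − 6371 = 1132 km.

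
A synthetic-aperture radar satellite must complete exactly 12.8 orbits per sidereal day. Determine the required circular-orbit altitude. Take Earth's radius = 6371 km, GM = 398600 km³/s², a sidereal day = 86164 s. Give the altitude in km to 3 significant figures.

Required period T = 86164 / 12.8 = 6731.6 s.
From T = 2π√(a³/μ): a = (μ T²/4π²)^(1/3) = (398600 × 6731.6² / 4π²)^(1/3) = 7706 km.
Altitude h = a − R = 7706 − 6371 = 1335 km.

1330 km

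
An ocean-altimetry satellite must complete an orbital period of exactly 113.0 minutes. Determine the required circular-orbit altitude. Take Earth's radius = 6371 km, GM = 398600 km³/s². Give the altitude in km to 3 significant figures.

1370 km

T = 113.0 min = 6780.0 s.
From T = 2π√(a³/μ): a = (μ T²/4π²)^(1/3) = (398600 × 6780.0² / 4π²)^(1/3) = 7742 km.
Altitude h = a − R = 7742 − 6371 = 1371 km.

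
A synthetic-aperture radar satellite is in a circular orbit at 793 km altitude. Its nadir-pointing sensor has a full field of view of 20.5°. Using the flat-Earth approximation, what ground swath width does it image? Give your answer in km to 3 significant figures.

287 km

Half-angle = 20.5°/2 = 10.25°.
Swath width ≈ 2h·tan(θ/2) = 2 × 793 × tan(10.25°) = 286.8 km.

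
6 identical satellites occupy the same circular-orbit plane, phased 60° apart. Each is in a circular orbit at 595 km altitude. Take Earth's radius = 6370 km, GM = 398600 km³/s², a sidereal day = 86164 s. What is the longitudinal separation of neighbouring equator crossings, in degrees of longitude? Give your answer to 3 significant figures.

4.03°

Semi-major axis a = 6370 + 595 = 6965 km. Period T = 2π√(a³/μ) = 2π√(6965³/398600) = 5784.9 s = 96.41 min.
Single-satellite node shift = (5784.9/86164) × 360° = 24.17°.
With 6 satellites evenly phased, successive equator crossings are 24.17/6 = 4.028° apart.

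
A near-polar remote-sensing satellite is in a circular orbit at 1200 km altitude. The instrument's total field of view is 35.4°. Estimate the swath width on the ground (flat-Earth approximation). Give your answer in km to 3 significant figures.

Half-angle = 35.4°/2 = 17.7°.
Swath width ≈ 2h·tan(θ/2) = 2 × 1200 × tan(17.7°) = 765.9 km.

766 km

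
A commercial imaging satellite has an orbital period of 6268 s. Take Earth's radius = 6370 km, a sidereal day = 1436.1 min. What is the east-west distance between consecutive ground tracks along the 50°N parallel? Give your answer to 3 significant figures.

Node shift per orbit = (6268.0/86166) × 360° = 26.19°.
Equatorial spacing = 26.19 × 111.2 km/° = 2911 km.
At 50° latitude, spacing = 2911 × cos(50°) = 1871 km.

1870 km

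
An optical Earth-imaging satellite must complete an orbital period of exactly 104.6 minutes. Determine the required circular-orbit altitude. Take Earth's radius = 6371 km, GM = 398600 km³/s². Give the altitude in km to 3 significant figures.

T = 104.6 min = 6276.0 s.
From T = 2π√(a³/μ): a = (μ T²/4π²)^(1/3) = (398600 × 6276.0² / 4π²)^(1/3) = 7354 km.
Altitude h = a − R = 7354 − 6371 = 983 km.

983 km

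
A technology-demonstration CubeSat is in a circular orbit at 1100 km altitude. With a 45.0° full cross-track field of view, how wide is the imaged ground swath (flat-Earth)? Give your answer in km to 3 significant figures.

Half-angle = 45.0°/2 = 22.5°.
Swath width ≈ 2h·tan(θ/2) = 2 × 1100 × tan(22.5°) = 911.3 km.

911 km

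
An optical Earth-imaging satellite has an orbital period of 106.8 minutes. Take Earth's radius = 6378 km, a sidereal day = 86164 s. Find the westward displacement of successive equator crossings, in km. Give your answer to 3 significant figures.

2980 km

T = 106.8 min = 6408.0 s.
During one orbit Earth rotates (6408.0 / 86164) × 360° = 26.77°.
At the equator that is 26.77° × (2π·6378/360) km/° = 26.77 × 111.3 = 2980 km.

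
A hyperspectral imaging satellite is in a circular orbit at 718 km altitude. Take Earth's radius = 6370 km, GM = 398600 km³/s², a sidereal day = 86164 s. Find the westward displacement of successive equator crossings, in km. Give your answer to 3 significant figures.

Semi-major axis a = 6370 + 718 = 7088 km. Period T = 2π√(a³/μ) = 2π√(7088³/398600) = 5938.8 s = 98.98 min.
During one orbit Earth rotates (5938.8 / 86164) × 360° = 24.81°.
At the equator that is 24.81° × (2π·6370/360) km/° = 24.81 × 111.2 = 2759 km.

2760 km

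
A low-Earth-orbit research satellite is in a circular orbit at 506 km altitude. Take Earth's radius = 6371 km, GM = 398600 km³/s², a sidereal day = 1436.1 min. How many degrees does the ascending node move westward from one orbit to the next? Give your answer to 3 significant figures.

23.7°

Semi-major axis a = 6371 + 506 = 6877 km. Period T = 2π√(a³/μ) = 2π√(6877³/398600) = 5675.6 s = 94.59 min.
During one orbit Earth rotates (5675.6 / 86166) × 360° = 23.71°.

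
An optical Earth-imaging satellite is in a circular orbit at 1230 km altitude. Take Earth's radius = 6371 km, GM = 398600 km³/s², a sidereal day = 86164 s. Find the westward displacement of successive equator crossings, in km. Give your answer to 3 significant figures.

Semi-major axis a = 6371 + 1230 = 7601 km. Period T = 2π√(a³/μ) = 2π√(7601³/398600) = 6595.0 s = 109.92 min.
During one orbit Earth rotates (6595.0 / 86164) × 360° = 27.55°.
At the equator that is 27.55° × (2π·6371/360) km/° = 27.55 × 111.2 = 3064 km.

3060 km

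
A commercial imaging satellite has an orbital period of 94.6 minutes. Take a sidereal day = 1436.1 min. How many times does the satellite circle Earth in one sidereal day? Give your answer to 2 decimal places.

T = 94.6 min = 5676.0 s.
Orbits per sidereal day = 86166 / 5676.0 = 15.181.

15.18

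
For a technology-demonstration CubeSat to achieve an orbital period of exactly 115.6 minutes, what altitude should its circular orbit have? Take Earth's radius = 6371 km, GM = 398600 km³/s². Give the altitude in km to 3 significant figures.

1490 km

T = 115.6 min = 6936.0 s.
From T = 2π√(a³/μ): a = (μ T²/4π²)^(1/3) = (398600 × 6936.0² / 4π²)^(1/3) = 7861 km.
Altitude h = a − R = 7861 − 6371 = 1490 km.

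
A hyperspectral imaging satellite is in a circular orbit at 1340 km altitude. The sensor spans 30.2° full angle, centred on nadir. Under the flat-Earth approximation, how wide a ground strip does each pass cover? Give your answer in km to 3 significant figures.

Half-angle = 30.2°/2 = 15.1°.
Swath width ≈ 2h·tan(θ/2) = 2 × 1340 × tan(15.1°) = 723.1 km.

723 km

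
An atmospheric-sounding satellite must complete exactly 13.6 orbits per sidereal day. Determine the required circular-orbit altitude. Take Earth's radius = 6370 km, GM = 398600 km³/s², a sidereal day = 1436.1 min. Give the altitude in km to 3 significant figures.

Required period T = 86166 / 13.6 = 6335.7 s.
From T = 2π√(a³/μ): a = (μ T²/4π²)^(1/3) = (398600 × 6335.7² / 4π²)^(1/3) = 7400 km.
Altitude h = a − R = 7400 − 6370 = 1030 km.

1030 km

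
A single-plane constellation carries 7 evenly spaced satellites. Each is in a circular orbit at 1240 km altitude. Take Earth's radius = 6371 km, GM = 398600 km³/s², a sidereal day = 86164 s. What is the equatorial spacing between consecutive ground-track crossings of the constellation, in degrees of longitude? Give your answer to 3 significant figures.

3.94°

Semi-major axis a = 6371 + 1240 = 7611 km. Period T = 2π√(a³/μ) = 2π√(7611³/398600) = 6608.1 s = 110.13 min.
Single-satellite node shift = (6608.1/86164) × 360° = 27.61°.
With 7 satellites evenly phased, successive equator crossings are 27.61/7 = 3.944° apart.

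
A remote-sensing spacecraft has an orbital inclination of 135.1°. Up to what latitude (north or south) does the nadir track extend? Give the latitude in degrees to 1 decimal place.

Retrograde orbit: the ground track reaches ±(180° − i) = ±(180 − 135.1) = ±44.9°.

44.9°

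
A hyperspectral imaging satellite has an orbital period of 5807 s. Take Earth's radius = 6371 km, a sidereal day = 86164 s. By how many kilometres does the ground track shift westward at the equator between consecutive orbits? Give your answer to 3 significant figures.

2700 km

During one orbit Earth rotates (5807.0 / 86164) × 360° = 24.26°.
At the equator that is 24.26° × (2π·6371/360) km/° = 24.26 × 111.2 = 2698 km.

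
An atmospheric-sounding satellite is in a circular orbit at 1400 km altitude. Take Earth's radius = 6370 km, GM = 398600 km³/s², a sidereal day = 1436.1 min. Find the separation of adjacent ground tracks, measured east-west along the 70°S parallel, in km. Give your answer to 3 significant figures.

Semi-major axis a = 6370 + 1400 = 7770 km. Period T = 2π√(a³/μ) = 2π√(7770³/398600) = 6816.2 s = 113.60 min.
Node shift per orbit = (6816.2/86166) × 360° = 28.48°.
Equatorial spacing = 28.48 × 111.2 km/° = 3166 km.
At 70° latitude, spacing = 3166 × cos(70°) = 1083 km.

1080 km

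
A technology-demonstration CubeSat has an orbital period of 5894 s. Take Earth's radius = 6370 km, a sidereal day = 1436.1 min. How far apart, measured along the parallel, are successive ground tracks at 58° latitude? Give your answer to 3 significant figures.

1450 km

Node shift per orbit = (5894.0/86166) × 360° = 24.63°.
Equatorial spacing = 24.63 × 111.2 km/° = 2738 km.
At 58° latitude, spacing = 2738 × cos(58°) = 1451 km.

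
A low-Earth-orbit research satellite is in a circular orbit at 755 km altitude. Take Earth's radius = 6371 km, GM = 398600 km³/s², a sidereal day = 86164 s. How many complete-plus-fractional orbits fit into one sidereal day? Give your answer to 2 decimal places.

Semi-major axis a = 6371 + 755 = 7126 km. Period T = 2π√(a³/μ) = 2π√(7126³/398600) = 5986.6 s = 99.78 min.
Orbits per sidereal day = 86164 / 5986.6 = 14.393.

14.39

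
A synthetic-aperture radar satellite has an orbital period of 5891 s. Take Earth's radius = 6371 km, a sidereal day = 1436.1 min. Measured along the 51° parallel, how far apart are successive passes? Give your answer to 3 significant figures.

1720 km

Node shift per orbit = (5891.0/86166) × 360° = 24.61°.
Equatorial spacing = 24.61 × 111.2 km/° = 2737 km.
At 51° latitude, spacing = 2737 × cos(51°) = 1722 km.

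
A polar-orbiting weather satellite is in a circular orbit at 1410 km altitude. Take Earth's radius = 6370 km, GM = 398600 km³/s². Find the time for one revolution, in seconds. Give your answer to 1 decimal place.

Semi-major axis a = 6370 + 1410 = 7780 km. Period T = 2π√(a³/μ) = 2π√(7780³/398600) = 6829.4 s = 113.82 min.

6829.4 seconds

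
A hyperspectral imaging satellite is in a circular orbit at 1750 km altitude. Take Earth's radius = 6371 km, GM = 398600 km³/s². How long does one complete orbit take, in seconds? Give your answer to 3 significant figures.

Semi-major axis a = 6371 + 1750 = 8121 km. Period T = 2π√(a³/μ) = 2π√(8121³/398600) = 7283.3 s = 121.39 min.

7280 seconds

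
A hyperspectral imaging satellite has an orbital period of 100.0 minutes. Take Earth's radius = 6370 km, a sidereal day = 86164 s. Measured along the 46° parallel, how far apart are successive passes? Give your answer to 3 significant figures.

T = 100.0 min = 6000.0 s.
Node shift per orbit = (6000.0/86164) × 360° = 25.07°.
Equatorial spacing = 25.07 × 111.2 km/° = 2787 km.
At 46° latitude, spacing = 2787 × cos(46°) = 1936 km.

1940 km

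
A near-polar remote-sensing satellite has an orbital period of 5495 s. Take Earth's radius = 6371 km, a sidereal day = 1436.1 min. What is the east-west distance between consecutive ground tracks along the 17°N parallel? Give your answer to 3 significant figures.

Node shift per orbit = (5495.0/86166) × 360° = 22.96°.
Equatorial spacing = 22.96 × 111.2 km/° = 2553 km.
At 17° latitude, spacing = 2553 × cos(17°) = 2441 km.

2440 km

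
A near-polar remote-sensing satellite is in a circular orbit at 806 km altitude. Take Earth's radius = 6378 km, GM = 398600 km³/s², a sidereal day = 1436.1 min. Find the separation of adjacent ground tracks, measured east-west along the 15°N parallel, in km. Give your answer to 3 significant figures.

Semi-major axis a = 6378 + 806 = 7184 km. Period T = 2π√(a³/μ) = 2π√(7184³/398600) = 6059.8 s = 101.00 min.
Node shift per orbit = (6059.8/86166) × 360° = 25.32°.
Equatorial spacing = 25.32 × 111.3 km/° = 2818 km.
At 15° latitude, spacing = 2818 × cos(15°) = 2722 km.

2720 km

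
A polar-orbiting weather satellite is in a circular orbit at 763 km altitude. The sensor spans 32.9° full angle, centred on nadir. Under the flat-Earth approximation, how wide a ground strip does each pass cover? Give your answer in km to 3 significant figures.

Half-angle = 32.9°/2 = 16.45°.
Swath width ≈ 2h·tan(θ/2) = 2 × 763 × tan(16.45°) = 450.6 km.

451 km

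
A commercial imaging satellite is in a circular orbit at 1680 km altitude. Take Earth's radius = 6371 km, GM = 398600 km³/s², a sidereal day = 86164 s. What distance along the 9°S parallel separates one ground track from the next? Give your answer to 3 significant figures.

Semi-major axis a = 6371 + 1680 = 8051 km. Period T = 2π√(a³/μ) = 2π√(8051³/398600) = 7189.3 s = 119.82 min.
Node shift per orbit = (7189.3/86164) × 360° = 30.04°.
Equatorial spacing = 30.04 × 111.2 km/° = 3340 km.
At 9° latitude, spacing = 3340 × cos(9°) = 3299 km.

3300 km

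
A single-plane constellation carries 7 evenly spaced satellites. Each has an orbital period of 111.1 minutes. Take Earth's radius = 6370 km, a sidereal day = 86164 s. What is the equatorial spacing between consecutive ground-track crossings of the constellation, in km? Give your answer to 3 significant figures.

442 km

T = 111.1 min = 6666.0 s.
Single-satellite node shift = (6666.0/86164) × 360° = 27.85°.
With 7 satellites evenly phased, successive equator crossings are 27.85/7 = 3.979° apart.
That is 3.979 × 111.2 = 442 km at the equator.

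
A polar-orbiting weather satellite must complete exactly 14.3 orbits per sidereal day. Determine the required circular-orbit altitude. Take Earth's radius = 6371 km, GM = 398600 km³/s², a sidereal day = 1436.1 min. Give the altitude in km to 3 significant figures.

786 km

Required period T = 86166 / 14.3 = 6025.6 s.
From T = 2π√(a³/μ): a = (μ T²/4π²)^(1/3) = (398600 × 6025.6² / 4π²)^(1/3) = 7157 km.
Altitude h = a − R = 7157 − 6371 = 786 km.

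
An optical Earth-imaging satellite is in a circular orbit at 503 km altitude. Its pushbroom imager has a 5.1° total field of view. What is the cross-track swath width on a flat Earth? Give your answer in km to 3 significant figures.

44.8 km

Half-angle = 5.1°/2 = 2.55°.
Swath width ≈ 2h·tan(θ/2) = 2 × 503 × tan(2.55°) = 44.8 km.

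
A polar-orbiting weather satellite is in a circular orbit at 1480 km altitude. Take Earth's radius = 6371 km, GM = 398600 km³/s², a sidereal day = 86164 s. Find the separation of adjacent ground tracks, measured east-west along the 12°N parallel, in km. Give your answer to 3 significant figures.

Semi-major axis a = 6371 + 1480 = 7851 km. Period T = 2π√(a³/μ) = 2π√(7851³/398600) = 6923.1 s = 115.38 min.
Node shift per orbit = (6923.1/86164) × 360° = 28.93°.
Equatorial spacing = 28.93 × 111.2 km/° = 3216 km.
At 12° latitude, spacing = 3216 × cos(12°) = 3146 km.

3150 km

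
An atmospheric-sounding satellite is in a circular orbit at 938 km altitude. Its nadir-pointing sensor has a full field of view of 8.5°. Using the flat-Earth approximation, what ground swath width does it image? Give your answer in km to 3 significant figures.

139 km

Half-angle = 8.5°/2 = 4.25°.
Swath width ≈ 2h·tan(θ/2) = 2 × 938 × tan(4.25°) = 139.4 km.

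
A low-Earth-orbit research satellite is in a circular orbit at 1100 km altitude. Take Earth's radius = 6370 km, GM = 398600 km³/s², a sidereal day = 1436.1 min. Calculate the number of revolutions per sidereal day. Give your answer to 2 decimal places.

13.41

Semi-major axis a = 6370 + 1100 = 7470 km. Period T = 2π√(a³/μ) = 2π√(7470³/398600) = 6425.3 s = 107.09 min.
Orbits per sidereal day = 86166 / 6425.3 = 13.410.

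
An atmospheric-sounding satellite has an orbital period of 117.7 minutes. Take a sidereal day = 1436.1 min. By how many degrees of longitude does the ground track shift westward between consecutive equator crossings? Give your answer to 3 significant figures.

29.5°

T = 117.7 min = 7062.0 s.
During one orbit Earth rotates (7062.0 / 86166) × 360° = 29.50°.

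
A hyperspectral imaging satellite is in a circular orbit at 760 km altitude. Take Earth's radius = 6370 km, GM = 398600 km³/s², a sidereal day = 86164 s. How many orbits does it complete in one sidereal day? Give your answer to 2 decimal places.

Semi-major axis a = 6370 + 760 = 7130 km. Period T = 2π√(a³/μ) = 2π√(7130³/398600) = 5991.6 s = 99.86 min.
Orbits per sidereal day = 86164 / 5991.6 = 14.381.

14.38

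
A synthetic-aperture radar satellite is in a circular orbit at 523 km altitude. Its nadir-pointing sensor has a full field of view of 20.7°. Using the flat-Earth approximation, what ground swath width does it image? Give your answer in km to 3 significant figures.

191 km

Half-angle = 20.7°/2 = 10.35°.
Swath width ≈ 2h·tan(θ/2) = 2 × 523 × tan(10.35°) = 191.0 km.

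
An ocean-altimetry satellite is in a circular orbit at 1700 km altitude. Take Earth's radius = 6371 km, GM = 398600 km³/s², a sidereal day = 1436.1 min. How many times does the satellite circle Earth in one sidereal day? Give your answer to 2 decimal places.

Semi-major axis a = 6371 + 1700 = 8071 km. Period T = 2π√(a³/μ) = 2π√(8071³/398600) = 7216.1 s = 120.27 min.
Orbits per sidereal day = 86166 / 7216.1 = 11.941.

11.94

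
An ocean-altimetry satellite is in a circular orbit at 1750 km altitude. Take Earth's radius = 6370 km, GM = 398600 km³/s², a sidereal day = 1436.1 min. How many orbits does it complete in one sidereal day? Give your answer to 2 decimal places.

11.83

Semi-major axis a = 6370 + 1750 = 8120 km. Period T = 2π√(a³/μ) = 2π√(8120³/398600) = 7281.9 s = 121.37 min.
Orbits per sidereal day = 86166 / 7281.9 = 11.833.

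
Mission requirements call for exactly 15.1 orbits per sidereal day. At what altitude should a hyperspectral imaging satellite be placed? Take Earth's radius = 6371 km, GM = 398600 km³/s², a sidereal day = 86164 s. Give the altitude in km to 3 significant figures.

531 km

Required period T = 86164 / 15.1 = 5706.2 s.
From T = 2π√(a³/μ): a = (μ T²/4π²)^(1/3) = (398600 × 5706.2² / 4π²)^(1/3) = 6902 km.
Altitude h = a − R = 6902 − 6371 = 531 km.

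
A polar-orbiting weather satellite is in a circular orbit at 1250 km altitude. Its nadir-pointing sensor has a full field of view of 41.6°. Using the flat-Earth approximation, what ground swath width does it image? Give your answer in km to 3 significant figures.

Half-angle = 41.6°/2 = 20.8°.
Swath width ≈ 2h·tan(θ/2) = 2 × 1250 × tan(20.8°) = 949.7 km.

950 km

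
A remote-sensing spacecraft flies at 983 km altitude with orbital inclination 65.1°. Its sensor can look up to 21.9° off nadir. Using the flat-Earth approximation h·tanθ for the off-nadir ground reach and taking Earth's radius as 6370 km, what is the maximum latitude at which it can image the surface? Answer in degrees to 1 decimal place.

68.7°

For a prograde orbit the ground track reaches latitude ±i = ±65.1°.
Sensor half-swath on the ground ≈ 983·tan(21.9°) = 395 km = 3.55° of latitude.
Maximum observable latitude ≈ 65.1 + 3.55 = 68.7°.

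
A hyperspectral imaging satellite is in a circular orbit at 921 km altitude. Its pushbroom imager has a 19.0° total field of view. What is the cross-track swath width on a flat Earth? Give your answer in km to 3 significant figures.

308 km

Half-angle = 19.0°/2 = 9.5°.
Swath width ≈ 2h·tan(θ/2) = 2 × 921 × tan(9.5°) = 308.2 km.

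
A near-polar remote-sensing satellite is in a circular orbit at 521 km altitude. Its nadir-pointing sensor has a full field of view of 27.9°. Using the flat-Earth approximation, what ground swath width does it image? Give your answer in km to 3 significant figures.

Half-angle = 27.9°/2 = 13.95°.
Swath width ≈ 2h·tan(θ/2) = 2 × 521 × tan(13.95°) = 258.8 km.

259 km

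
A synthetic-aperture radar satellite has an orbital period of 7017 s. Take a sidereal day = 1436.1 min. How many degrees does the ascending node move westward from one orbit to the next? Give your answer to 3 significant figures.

During one orbit Earth rotates (7017.0 / 86166) × 360° = 29.32°.

29.3°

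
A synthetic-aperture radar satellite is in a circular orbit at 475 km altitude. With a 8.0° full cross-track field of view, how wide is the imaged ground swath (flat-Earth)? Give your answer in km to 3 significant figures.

66.4 km

Half-angle = 8.0°/2 = 4°.
Swath width ≈ 2h·tan(θ/2) = 2 × 475 × tan(4°) = 66.4 km.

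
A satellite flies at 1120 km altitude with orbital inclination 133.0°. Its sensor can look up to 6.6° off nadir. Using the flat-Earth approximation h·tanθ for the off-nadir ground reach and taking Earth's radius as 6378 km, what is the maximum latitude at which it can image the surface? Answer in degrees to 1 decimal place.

48.2°

Retrograde orbit: the ground track reaches ±(180° − i) = ±(180 − 133.0) = ±47.0°.
Sensor half-swath on the ground ≈ 1120·tan(6.6°) = 130 km = 1.16° of latitude.
Maximum observable latitude ≈ 47.0 + 1.16 = 48.2°.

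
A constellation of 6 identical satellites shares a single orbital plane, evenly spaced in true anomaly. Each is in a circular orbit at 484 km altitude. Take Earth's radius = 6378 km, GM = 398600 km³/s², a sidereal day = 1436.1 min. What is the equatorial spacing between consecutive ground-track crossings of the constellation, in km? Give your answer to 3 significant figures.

Semi-major axis a = 6378 + 484 = 6862 km. Period T = 2π√(a³/μ) = 2π√(6862³/398600) = 5657.0 s = 94.28 min.
Single-satellite node shift = (5657.0/86166) × 360° = 23.63°.
With 6 satellites evenly phased, successive equator crossings are 23.63/6 = 3.939° apart.
That is 3.939 × 111.3 = 438 km at the equator.

438 km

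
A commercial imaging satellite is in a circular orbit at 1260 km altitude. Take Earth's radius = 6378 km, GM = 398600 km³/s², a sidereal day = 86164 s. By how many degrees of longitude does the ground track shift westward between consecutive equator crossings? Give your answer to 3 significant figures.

27.8°

Semi-major axis a = 6378 + 1260 = 7638 km. Period T = 2π√(a³/μ) = 2π√(7638³/398600) = 6643.3 s = 110.72 min.
During one orbit Earth rotates (6643.3 / 86164) × 360° = 27.76°.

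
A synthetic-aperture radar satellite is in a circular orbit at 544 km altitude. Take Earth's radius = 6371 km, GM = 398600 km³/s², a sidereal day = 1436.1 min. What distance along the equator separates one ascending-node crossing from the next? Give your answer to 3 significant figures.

2660 km

Semi-major axis a = 6371 + 544 = 6915 km. Period T = 2π√(a³/μ) = 2π√(6915³/398600) = 5722.7 s = 95.38 min.
During one orbit Earth rotates (5722.7 / 86166) × 360° = 23.91°.
At the equator that is 23.91° × (2π·6371/360) km/° = 23.91 × 111.2 = 2659 km.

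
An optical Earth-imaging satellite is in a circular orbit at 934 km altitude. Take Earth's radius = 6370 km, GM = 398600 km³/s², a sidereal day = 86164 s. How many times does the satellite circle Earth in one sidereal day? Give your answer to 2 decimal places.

13.87

Semi-major axis a = 6370 + 934 = 7304 km. Period T = 2π√(a³/μ) = 2π√(7304³/398600) = 6212.3 s = 103.54 min.
Orbits per sidereal day = 86164 / 6212.3 = 13.870.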